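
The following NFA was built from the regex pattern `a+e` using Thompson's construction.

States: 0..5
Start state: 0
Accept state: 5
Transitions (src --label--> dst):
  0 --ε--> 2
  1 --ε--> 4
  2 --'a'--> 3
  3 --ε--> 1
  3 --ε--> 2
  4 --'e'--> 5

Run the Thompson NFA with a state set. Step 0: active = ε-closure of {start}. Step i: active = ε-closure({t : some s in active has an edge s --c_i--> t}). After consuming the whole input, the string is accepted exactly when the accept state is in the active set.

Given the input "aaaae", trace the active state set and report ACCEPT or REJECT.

initial (ε-close {0}): {0,2}
'a' @ 1: {1,2,3,4}
'a' @ 2: {1,2,3,4}
'a' @ 3: {1,2,3,4}
'a' @ 4: {1,2,3,4}
'e' @ 5: {5}  ✓accept
final: {5}; accept 5 in set

Answer: ACCEPT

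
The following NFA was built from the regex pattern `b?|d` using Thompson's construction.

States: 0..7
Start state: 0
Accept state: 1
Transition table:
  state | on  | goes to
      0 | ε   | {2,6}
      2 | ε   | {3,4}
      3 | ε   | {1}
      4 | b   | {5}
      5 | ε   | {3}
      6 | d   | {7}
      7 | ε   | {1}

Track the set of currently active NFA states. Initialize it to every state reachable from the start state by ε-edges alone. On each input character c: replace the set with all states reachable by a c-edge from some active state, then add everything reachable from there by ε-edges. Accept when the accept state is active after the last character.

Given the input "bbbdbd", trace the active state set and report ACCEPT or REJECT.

Answer: REJECT

Derivation:
S₀ = ε-closure({0}) = {0,1,2,3,4,6}
'b' @ 1: {1,3,5}  ✓accept
'b' @ 2: {}  — state set empty
rest 'bdbd' ignored (set empty)
final: {}; accept 1 not in set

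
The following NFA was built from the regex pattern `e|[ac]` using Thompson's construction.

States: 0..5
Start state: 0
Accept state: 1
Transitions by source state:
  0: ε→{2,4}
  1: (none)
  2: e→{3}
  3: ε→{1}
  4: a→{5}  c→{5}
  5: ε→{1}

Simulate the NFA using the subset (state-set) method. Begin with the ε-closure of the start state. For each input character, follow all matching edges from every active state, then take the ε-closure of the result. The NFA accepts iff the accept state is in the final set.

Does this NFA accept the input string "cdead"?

Answer: REJECT

Derivation:
S₀ = ε-closure({0}) = {0,2,4}
'c' @ 1: {1,5}  (accept∈set)
'd' @ 2: {}  — dead — no transitions
rest 'ead' ignored (set empty)
final: {}; accept 1 not in set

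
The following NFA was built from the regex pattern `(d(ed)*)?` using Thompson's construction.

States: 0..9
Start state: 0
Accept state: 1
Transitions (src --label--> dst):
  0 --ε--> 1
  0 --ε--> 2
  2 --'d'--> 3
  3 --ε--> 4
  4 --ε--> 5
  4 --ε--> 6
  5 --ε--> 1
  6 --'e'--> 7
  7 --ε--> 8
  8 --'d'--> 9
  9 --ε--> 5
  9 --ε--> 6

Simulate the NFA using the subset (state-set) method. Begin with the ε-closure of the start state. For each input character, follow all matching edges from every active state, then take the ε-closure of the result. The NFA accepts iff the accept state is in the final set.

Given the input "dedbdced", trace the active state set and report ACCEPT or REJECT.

Answer: REJECT

Steps:
initial (ε-close {0}): {0,1,2}
'd' @ 1: {1,3,4,5,6}  ✓accept
'e' @ 2: {7,8}
'd' @ 3: {1,5,6,9}  ✓accept
'b' @ 4: {}  — no active states
rest 'dced' ignored (set empty)
end set {} — state 1 not in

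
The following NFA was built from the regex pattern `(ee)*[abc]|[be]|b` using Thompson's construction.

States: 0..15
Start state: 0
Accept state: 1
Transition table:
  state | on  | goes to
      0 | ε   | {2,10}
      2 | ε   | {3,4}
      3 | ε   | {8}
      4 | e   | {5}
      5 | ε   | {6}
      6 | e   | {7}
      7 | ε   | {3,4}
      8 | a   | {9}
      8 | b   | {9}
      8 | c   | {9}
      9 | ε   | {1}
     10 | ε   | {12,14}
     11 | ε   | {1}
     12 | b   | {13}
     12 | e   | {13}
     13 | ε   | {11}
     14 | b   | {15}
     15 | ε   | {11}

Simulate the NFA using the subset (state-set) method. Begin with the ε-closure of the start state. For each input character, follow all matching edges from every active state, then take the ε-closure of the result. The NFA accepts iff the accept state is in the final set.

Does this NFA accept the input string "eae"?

S₀ = ε-closure({0}) = {0,2,3,4,8,10,12,14}
'e' @ 1: {1,5,6,11,13}  (accept∈set)
'a' @ 2: {}  — dead — no transitions
rest 'e' ignored (set empty)
final: {}; accept 1 not in set

Answer: REJECT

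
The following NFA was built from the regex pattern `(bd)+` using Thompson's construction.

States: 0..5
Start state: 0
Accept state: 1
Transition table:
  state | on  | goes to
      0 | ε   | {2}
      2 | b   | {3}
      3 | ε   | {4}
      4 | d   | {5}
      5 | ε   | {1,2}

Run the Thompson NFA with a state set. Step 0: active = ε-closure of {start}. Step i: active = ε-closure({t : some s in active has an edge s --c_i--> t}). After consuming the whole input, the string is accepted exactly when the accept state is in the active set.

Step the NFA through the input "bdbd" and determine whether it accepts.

Answer: ACCEPT

Steps:
start: ε-closure({0}) = {0,2}
'b' @ 1: {3,4}
'd' @ 2: {1,2,5}  (accept∈set)
'b' @ 3: {3,4}
'd' @ 4: {1,2,5}  (accept∈set)
end set {1,2,5} — state 1 in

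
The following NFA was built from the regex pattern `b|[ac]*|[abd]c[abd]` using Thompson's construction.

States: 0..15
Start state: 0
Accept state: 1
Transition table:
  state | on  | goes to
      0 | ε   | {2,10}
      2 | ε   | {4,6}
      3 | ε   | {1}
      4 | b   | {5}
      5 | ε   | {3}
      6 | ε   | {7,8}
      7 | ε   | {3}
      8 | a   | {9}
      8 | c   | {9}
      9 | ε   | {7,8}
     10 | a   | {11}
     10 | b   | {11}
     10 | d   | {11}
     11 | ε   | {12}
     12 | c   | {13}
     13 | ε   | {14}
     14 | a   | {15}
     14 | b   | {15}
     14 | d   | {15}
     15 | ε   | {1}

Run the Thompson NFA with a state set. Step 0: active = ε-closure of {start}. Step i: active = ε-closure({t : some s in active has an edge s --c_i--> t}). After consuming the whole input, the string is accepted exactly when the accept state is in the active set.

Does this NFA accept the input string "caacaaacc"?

initial (ε-close {0}): {0,1,2,3,4,6,7,8,10}
'c' @ 1: {1,3,7,8,9}  ✓accept
'a' @ 2: {1,3,7,8,9}  ✓accept
'a' @ 3: {1,3,7,8,9}  ✓accept
'c' @ 4: {1,3,7,8,9}  ✓accept
'a' @ 5: {1,3,7,8,9}  ✓accept
'a' @ 6: {1,3,7,8,9}  ✓accept
'a' @ 7: {1,3,7,8,9}  ✓accept
'c' @ 8: {1,3,7,8,9}  ✓accept
'c' @ 9: {1,3,7,8,9}  ✓accept
after full input: {1,3,7,8,9}  (accept=1 in)

Answer: ACCEPT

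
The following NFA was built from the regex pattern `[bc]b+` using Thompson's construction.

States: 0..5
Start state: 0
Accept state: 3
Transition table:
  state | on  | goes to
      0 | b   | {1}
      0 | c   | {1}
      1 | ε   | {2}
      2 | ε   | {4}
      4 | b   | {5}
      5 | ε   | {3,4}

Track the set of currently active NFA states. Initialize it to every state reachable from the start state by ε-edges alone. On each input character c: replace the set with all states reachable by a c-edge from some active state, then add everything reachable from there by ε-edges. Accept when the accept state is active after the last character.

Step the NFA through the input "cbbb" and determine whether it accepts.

initial (ε-close {0}): {0}
'c' @ 1: {1,2,4}
'b' @ 2: {3,4,5}  ✓accept
'b' @ 3: {3,4,5}  ✓accept
'b' @ 4: {3,4,5}  ✓accept
after full input: {3,4,5}  (accept=3 in)

Answer: ACCEPT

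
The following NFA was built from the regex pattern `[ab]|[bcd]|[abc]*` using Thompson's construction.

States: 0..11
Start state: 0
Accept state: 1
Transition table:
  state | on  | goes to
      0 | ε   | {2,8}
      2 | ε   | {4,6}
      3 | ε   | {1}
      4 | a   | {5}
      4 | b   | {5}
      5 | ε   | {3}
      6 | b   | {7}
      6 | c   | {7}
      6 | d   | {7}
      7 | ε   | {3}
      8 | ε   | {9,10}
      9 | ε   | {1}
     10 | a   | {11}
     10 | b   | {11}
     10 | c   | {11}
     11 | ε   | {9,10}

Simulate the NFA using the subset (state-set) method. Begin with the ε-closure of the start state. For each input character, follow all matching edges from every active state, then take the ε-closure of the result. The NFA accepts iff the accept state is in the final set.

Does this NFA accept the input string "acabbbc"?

Answer: ACCEPT

Trace:
S₀ = ε-closure({0}) = {0,1,2,4,6,8,9,10}
'a' @ 1: {1,3,5,9,10,11}  (accept∈set)
'c' @ 2: {1,9,10,11}  (accept∈set)
'a' @ 3: {1,9,10,11}  (accept∈set)
'b' @ 4: {1,9,10,11}  (accept∈set)
'b' @ 5: {1,9,10,11}  (accept∈set)
'b' @ 6: {1,9,10,11}  (accept∈set)
'c' @ 7: {1,9,10,11}  (accept∈set)
final: {1,9,10,11}; accept 1 in set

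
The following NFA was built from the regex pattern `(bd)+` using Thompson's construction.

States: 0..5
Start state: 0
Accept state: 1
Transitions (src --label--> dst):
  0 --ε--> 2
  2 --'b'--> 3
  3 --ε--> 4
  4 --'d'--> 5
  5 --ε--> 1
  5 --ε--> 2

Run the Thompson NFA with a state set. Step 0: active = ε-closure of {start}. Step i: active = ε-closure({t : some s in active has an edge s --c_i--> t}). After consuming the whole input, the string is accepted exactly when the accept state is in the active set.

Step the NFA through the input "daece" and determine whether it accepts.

initial (ε-close {0}): {0,2}
'd' @ 1: {}  — dead — no transitions
rest 'aece' ignored (set empty)
after full input: {}  (accept=1 not in)

Answer: REJECT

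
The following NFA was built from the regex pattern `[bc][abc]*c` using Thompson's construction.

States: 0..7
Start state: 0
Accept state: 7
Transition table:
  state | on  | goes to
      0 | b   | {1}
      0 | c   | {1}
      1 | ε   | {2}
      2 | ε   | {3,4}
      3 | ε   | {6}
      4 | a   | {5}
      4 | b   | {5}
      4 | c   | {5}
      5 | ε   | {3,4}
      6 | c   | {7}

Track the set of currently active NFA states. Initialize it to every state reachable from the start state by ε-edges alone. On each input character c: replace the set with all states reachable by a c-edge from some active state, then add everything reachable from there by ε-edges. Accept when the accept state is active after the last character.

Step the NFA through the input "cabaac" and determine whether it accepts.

Answer: ACCEPT

Steps:
initial (ε-close {0}): {0}
'c' @ 1: {1,2,3,4,6}
'a' @ 2: {3,4,5,6}
'b' @ 3: {3,4,5,6}
'a' @ 4: {3,4,5,6}
'a' @ 5: {3,4,5,6}
'c' @ 6: {3,4,5,6,7}  [accepting]
final: {3,4,5,6,7}; accept 7 in set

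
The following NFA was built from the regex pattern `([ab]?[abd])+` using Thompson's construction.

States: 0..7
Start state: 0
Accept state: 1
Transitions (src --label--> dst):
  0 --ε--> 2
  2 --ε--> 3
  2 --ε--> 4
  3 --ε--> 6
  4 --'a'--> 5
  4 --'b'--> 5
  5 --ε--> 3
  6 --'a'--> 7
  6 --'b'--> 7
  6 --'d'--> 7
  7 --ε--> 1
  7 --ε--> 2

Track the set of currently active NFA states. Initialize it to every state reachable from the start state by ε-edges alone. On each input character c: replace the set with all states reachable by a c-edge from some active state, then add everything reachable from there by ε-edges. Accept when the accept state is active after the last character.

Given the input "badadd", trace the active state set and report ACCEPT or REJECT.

Answer: ACCEPT

Trace:
S₀ = ε-closure({0}) = {0,2,3,4,6}
'b' @ 1: {1,2,3,4,5,6,7}  (accept∈set)
'a' @ 2: {1,2,3,4,5,6,7}  (accept∈set)
'd' @ 3: {1,2,3,4,6,7}  (accept∈set)
'a' @ 4: {1,2,3,4,5,6,7}  (accept∈set)
'd' @ 5: {1,2,3,4,6,7}  (accept∈set)
'd' @ 6: {1,2,3,4,6,7}  (accept∈set)
after full input: {1,2,3,4,6,7}  (accept=1 in)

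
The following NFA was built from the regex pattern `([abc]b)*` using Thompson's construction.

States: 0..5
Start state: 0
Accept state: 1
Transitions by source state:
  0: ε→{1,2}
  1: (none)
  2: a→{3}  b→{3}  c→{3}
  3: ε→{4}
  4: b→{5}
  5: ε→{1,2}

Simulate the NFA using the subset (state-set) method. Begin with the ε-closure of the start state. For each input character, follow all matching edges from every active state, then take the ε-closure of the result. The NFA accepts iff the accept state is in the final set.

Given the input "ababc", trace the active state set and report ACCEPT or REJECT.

start: ε-closure({0}) = {0,1,2}
'a' @ 1: {3,4}
'b' @ 2: {1,2,5}  (accept∈set)
'a' @ 3: {3,4}
'b' @ 4: {1,2,5}  (accept∈set)
'c' @ 5: {3,4}
final: {3,4}; accept 1 not in set

Answer: REJECT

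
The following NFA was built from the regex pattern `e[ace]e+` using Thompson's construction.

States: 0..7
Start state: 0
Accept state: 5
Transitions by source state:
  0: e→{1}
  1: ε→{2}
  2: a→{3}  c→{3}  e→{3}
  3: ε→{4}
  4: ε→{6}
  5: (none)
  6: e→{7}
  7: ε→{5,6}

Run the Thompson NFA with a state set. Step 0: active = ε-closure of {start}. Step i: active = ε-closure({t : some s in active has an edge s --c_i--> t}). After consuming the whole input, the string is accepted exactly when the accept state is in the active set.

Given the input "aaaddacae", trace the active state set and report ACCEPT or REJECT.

start: ε-closure({0}) = {0}
'a' @ 1: {}  — dead — no transitions
rest 'aaddacae' ignored (set empty)
after full input: {}  (accept=5 not in)

Answer: REJECT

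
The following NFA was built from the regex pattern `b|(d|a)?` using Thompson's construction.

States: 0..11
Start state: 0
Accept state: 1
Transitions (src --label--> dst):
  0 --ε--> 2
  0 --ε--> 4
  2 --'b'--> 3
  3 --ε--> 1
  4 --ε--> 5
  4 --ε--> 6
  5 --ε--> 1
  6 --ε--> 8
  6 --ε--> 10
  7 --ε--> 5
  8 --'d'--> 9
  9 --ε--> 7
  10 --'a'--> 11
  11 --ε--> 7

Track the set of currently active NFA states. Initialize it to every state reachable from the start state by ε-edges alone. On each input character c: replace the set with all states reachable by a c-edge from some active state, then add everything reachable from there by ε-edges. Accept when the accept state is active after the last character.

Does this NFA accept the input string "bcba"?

initial (ε-close {0}): {0,1,2,4,5,6,8,10}
'b' @ 1: {1,3}  [accepting]
'c' @ 2: {}  — no active states
rest 'ba' ignored (set empty)
after full input: {}  (accept=1 not in)

Answer: REJECT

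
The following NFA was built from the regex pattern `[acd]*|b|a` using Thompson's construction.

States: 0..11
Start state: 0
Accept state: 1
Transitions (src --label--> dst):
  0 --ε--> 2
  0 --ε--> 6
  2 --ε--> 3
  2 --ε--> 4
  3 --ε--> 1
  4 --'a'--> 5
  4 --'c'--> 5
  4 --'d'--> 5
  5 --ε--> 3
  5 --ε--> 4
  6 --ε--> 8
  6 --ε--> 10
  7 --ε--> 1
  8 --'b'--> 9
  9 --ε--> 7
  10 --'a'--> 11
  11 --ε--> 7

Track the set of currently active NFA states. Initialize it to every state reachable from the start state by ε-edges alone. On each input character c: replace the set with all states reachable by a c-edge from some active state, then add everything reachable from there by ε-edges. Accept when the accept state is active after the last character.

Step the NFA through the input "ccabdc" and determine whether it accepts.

start: ε-closure({0}) = {0,1,2,3,4,6,8,10}
'c' @ 1: {1,3,4,5}  (accept∈set)
'c' @ 2: {1,3,4,5}  (accept∈set)
'a' @ 3: {1,3,4,5}  (accept∈set)
'b' @ 4: {}  — no active states
rest 'dc' ignored (set empty)
after full input: {}  (accept=1 not in)

Answer: REJECT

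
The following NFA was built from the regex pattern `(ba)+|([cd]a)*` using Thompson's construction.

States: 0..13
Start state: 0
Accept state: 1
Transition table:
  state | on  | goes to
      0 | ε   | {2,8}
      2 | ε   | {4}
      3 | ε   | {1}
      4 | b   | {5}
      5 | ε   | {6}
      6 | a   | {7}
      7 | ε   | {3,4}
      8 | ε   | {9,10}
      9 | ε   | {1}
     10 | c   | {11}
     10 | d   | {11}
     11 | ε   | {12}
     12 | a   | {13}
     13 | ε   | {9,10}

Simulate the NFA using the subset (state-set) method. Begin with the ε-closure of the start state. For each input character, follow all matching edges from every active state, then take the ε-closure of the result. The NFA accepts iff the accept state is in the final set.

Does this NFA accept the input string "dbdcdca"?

S₀ = ε-closure({0}) = {0,1,2,4,8,9,10}
'd' @ 1: {11,12}
'b' @ 2: {}  — no active states
rest 'dcdca' ignored (set empty)
final: {}; accept 1 not in set

Answer: REJECT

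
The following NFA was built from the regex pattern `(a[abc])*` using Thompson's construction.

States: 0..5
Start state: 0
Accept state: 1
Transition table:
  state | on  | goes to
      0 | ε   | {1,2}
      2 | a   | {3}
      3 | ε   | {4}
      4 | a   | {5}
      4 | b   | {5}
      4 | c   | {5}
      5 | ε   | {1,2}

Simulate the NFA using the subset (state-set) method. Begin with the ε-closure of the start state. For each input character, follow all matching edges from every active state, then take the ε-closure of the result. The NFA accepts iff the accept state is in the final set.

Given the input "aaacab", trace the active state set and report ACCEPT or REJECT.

initial (ε-close {0}): {0,1,2}
'a' @ 1: {3,4}
'a' @ 2: {1,2,5}  (accept∈set)
'a' @ 3: {3,4}
'c' @ 4: {1,2,5}  (accept∈set)
'a' @ 5: {3,4}
'b' @ 6: {1,2,5}  (accept∈set)
final: {1,2,5}; accept 1 in set

Answer: ACCEPT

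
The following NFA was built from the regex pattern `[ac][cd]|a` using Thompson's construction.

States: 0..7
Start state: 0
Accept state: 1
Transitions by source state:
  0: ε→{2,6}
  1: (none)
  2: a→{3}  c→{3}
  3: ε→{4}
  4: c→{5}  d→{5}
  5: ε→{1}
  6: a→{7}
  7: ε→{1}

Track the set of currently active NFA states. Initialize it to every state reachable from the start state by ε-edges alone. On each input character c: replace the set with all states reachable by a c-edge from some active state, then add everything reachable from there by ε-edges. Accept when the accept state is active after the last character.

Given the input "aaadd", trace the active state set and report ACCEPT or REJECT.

Answer: REJECT

Derivation:
start: ε-closure({0}) = {0,2,6}
'a' @ 1: {1,3,4,7}  [accepting]
'a' @ 2: {}  — state set empty
rest 'add' ignored (set empty)
final: {}; accept 1 not in set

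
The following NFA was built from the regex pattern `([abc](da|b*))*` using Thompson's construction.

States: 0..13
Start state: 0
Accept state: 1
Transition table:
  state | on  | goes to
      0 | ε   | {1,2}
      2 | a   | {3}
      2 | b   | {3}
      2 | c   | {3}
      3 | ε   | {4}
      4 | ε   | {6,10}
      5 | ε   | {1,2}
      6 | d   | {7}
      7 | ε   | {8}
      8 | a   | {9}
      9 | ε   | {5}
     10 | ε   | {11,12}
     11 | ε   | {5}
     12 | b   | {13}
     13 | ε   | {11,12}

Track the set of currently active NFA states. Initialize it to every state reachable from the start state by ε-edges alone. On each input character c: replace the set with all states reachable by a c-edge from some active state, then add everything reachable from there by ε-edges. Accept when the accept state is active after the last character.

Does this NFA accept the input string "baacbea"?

initial (ε-close {0}): {0,1,2}
'b' @ 1: {1,2,3,4,5,6,10,11,12}  [accepting]
'a' @ 2: {1,2,3,4,5,6,10,11,12}  [accepting]
'a' @ 3: {1,2,3,4,5,6,10,11,12}  [accepting]
'c' @ 4: {1,2,3,4,5,6,10,11,12}  [accepting]
'b' @ 5: {1,2,3,4,5,6,10,11,12,13}  [accepting]
'e' @ 6: {}  — dead — no transitions
rest 'a' ignored (set empty)
after full input: {}  (accept=1 not in)

Answer: REJECT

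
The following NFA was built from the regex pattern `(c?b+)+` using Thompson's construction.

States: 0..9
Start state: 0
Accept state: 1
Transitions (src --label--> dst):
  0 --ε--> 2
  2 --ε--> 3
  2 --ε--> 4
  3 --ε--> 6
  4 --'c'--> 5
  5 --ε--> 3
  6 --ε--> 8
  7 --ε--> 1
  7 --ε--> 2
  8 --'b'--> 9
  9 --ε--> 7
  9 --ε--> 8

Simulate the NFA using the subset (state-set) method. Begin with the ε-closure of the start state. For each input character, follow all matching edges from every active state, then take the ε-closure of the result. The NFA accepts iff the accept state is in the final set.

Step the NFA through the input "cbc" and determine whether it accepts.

initial (ε-close {0}): {0,2,3,4,6,8}
'c' @ 1: {3,5,6,8}
'b' @ 2: {1,2,3,4,6,7,8,9}  ✓accept
'c' @ 3: {3,5,6,8}
final: {3,5,6,8}; accept 1 not in set

Answer: REJECT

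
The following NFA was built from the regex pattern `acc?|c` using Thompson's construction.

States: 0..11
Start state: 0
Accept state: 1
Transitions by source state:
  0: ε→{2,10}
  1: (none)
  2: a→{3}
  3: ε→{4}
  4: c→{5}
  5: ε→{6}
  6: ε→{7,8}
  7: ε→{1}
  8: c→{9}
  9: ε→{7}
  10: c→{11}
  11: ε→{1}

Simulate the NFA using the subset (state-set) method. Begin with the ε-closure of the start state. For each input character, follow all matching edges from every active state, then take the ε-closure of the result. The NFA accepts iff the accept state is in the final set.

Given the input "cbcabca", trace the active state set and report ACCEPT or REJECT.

start: ε-closure({0}) = {0,2,10}
'c' @ 1: {1,11}  ✓accept
'b' @ 2: {}  — dead — no transitions
rest 'cabca' ignored (set empty)
after full input: {}  (accept=1 not in)

Answer: REJECT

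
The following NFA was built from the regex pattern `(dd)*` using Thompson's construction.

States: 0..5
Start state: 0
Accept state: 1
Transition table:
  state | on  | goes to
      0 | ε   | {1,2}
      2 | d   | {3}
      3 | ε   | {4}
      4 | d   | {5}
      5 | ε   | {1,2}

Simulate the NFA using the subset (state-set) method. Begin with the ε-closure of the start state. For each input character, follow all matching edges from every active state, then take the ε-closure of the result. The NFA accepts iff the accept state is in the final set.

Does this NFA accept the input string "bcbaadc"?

Answer: REJECT

Steps:
start: ε-closure({0}) = {0,1,2}
'b' @ 1: {}  — state set empty
rest 'cbaadc' ignored (set empty)
final: {}; accept 1 not in set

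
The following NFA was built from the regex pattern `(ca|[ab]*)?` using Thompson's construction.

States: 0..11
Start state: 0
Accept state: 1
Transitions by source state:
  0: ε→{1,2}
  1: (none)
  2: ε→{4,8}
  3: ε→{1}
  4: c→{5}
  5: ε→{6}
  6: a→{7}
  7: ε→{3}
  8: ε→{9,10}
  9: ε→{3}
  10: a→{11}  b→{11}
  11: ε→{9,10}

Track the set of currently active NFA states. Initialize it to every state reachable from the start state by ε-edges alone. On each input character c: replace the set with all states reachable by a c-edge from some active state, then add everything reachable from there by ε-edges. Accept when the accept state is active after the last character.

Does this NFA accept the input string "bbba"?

Answer: ACCEPT

Trace:
initial (ε-close {0}): {0,1,2,3,4,8,9,10}
'b' @ 1: {1,3,9,10,11}  ✓accept
'b' @ 2: {1,3,9,10,11}  ✓accept
'b' @ 3: {1,3,9,10,11}  ✓accept
'a' @ 4: {1,3,9,10,11}  ✓accept
final: {1,3,9,10,11}; accept 1 in set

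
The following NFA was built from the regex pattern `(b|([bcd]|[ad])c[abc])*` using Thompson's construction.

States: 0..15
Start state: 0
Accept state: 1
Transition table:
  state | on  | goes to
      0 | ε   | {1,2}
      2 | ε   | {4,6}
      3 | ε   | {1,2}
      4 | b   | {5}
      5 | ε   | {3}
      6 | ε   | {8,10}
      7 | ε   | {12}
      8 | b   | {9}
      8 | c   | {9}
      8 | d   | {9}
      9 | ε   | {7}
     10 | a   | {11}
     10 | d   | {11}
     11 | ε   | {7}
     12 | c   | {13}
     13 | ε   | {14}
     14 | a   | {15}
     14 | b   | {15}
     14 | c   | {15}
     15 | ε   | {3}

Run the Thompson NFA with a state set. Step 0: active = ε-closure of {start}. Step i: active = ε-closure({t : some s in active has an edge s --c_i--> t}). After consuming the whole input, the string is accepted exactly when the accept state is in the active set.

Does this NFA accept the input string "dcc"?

S₀ = ε-closure({0}) = {0,1,2,4,6,8,10}
'd' @ 1: {7,9,11,12}
'c' @ 2: {13,14}
'c' @ 3: {1,2,3,4,6,8,10,15}  ✓accept
end set {1,2,3,4,6,8,10,15} — state 1 in

Answer: ACCEPT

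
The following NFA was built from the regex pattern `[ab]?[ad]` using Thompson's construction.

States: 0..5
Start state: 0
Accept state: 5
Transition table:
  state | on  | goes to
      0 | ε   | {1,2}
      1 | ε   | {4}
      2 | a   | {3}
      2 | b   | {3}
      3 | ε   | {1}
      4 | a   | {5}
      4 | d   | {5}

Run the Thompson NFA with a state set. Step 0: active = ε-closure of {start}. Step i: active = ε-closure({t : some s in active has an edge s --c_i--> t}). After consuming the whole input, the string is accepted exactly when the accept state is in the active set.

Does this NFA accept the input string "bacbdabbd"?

Answer: REJECT

Steps:
S₀ = ε-closure({0}) = {0,1,2,4}
'b' @ 1: {1,3,4}
'a' @ 2: {5}  [accepting]
'c' @ 3: {}  — state set empty
rest 'bdabbd' ignored (set empty)
final: {}; accept 5 not in set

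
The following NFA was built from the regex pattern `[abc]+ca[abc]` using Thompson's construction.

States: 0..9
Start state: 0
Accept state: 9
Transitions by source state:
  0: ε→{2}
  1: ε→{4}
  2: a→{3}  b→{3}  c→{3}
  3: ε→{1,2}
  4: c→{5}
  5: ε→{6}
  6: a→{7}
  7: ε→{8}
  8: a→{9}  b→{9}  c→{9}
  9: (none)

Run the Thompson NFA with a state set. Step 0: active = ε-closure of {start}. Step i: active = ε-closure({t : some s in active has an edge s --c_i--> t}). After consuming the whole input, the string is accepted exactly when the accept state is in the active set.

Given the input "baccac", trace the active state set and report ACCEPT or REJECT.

Answer: ACCEPT

Trace:
S₀ = ε-closure({0}) = {0,2}
'b' @ 1: {1,2,3,4}
'a' @ 2: {1,2,3,4}
'c' @ 3: {1,2,3,4,5,6}
'c' @ 4: {1,2,3,4,5,6}
'a' @ 5: {1,2,3,4,7,8}
'c' @ 6: {1,2,3,4,5,6,9}  (accept∈set)
end set {1,2,3,4,5,6,9} — state 9 in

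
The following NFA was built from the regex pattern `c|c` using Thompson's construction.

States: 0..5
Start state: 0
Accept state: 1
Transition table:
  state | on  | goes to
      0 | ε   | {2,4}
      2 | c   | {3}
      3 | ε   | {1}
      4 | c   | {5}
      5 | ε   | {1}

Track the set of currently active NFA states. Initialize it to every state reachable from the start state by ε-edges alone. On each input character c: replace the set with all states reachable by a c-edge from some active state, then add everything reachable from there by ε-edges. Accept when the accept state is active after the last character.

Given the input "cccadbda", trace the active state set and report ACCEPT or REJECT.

start: ε-closure({0}) = {0,2,4}
'c' @ 1: {1,3,5}  [accepting]
'c' @ 2: {}  — no active states
rest 'cadbda' ignored (set empty)
end set {} — state 1 not in

Answer: REJECT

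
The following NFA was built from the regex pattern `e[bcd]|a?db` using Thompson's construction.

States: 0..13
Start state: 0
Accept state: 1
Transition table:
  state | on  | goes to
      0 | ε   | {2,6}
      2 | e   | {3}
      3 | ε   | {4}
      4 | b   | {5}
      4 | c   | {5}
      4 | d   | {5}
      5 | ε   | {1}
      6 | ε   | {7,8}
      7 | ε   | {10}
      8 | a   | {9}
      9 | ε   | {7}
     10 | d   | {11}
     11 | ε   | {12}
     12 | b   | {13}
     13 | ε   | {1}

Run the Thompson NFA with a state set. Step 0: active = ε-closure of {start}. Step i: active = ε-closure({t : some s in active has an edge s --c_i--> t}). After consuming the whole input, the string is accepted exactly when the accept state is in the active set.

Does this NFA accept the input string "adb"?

Answer: ACCEPT

Trace:
S₀ = ε-closure({0}) = {0,2,6,7,8,10}
'a' @ 1: {7,9,10}
'd' @ 2: {11,12}
'b' @ 3: {1,13}  ✓accept
after full input: {1,13}  (accept=1 in)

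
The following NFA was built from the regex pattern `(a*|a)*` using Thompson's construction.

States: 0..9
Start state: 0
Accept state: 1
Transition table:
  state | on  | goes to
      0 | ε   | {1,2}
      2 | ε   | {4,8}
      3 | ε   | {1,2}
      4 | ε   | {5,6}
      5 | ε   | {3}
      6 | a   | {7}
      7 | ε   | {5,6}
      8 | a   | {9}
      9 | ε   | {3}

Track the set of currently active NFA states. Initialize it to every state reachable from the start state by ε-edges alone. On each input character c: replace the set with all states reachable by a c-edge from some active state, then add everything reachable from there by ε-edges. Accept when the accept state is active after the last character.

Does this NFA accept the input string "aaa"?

initial (ε-close {0}): {0,1,2,3,4,5,6,8}
'a' @ 1: {1,2,3,4,5,6,7,8,9}  (accept∈set)
'a' @ 2: {1,2,3,4,5,6,7,8,9}  (accept∈set)
'a' @ 3: {1,2,3,4,5,6,7,8,9}  (accept∈set)
after full input: {1,2,3,4,5,6,7,8,9}  (accept=1 in)

Answer: ACCEPT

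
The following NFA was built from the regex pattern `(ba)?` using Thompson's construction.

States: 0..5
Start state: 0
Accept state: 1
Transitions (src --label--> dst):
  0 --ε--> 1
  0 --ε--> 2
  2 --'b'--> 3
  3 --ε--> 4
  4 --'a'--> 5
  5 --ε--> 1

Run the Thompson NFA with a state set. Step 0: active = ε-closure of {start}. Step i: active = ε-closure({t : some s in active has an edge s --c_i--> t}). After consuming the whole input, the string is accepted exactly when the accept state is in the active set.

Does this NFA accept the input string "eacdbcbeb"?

Answer: REJECT

Trace:
S₀ = ε-closure({0}) = {0,1,2}
'e' @ 1: {}  — no active states
rest 'acdbcbeb' ignored (set empty)
end set {} — state 1 not in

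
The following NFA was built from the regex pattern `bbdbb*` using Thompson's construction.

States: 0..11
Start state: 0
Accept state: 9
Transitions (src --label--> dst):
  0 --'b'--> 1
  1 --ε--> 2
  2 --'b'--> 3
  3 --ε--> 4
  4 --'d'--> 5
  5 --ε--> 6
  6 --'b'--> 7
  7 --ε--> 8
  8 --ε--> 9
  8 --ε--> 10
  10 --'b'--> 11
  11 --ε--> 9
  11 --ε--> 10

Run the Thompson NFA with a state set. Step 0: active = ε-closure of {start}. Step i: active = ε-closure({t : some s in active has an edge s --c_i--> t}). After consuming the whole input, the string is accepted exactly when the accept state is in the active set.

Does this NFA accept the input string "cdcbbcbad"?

start: ε-closure({0}) = {0}
'c' @ 1: {}  — state set empty
rest 'dcbbcbad' ignored (set empty)
end set {} — state 9 not in

Answer: REJECT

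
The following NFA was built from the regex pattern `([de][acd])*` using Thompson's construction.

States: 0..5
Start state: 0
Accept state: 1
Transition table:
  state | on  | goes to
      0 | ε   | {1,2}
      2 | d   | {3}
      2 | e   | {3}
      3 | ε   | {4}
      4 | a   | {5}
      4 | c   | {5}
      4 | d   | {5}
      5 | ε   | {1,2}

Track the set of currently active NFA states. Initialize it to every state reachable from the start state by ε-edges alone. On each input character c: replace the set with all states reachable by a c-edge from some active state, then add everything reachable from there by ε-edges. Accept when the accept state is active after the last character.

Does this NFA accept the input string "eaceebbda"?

initial (ε-close {0}): {0,1,2}
'e' @ 1: {3,4}
'a' @ 2: {1,2,5}  ✓accept
'c' @ 3: {}  — state set empty
rest 'eebbda' ignored (set empty)
after full input: {}  (accept=1 not in)

Answer: REJECT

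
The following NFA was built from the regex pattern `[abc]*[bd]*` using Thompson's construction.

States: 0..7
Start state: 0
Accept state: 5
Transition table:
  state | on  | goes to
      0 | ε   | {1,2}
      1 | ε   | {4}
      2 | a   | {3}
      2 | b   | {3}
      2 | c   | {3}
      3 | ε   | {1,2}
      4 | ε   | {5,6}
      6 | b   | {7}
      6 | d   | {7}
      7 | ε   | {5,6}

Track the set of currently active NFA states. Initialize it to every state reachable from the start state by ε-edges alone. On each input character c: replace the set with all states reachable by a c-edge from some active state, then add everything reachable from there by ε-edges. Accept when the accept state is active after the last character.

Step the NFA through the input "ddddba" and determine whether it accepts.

Answer: REJECT

Trace:
S₀ = ε-closure({0}) = {0,1,2,4,5,6}
'd' @ 1: {5,6,7}  (accept∈set)
'd' @ 2: {5,6,7}  (accept∈set)
'd' @ 3: {5,6,7}  (accept∈set)
'd' @ 4: {5,6,7}  (accept∈set)
'b' @ 5: {5,6,7}  (accept∈set)
'a' @ 6: {}  — no active states
final: {}; accept 5 not in set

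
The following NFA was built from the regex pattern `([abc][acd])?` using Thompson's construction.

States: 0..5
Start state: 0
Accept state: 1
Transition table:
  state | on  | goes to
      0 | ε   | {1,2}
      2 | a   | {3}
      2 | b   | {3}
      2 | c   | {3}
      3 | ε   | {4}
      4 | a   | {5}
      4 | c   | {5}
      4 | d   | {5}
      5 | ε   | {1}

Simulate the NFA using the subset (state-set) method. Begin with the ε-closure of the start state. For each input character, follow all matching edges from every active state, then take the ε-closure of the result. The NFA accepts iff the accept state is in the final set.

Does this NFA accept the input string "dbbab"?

Answer: REJECT

Steps:
S₀ = ε-closure({0}) = {0,1,2}
'd' @ 1: {}  — dead — no transitions
rest 'bbab' ignored (set empty)
final: {}; accept 1 not in set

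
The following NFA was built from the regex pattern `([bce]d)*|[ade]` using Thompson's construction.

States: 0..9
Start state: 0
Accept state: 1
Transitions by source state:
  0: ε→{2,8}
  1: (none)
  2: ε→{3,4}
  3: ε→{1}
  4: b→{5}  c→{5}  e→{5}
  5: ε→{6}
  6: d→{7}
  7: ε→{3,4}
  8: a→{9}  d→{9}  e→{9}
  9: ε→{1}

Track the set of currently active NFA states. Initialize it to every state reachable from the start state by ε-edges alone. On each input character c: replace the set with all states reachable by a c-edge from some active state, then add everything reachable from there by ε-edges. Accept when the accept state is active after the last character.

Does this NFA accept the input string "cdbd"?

S₀ = ε-closure({0}) = {0,1,2,3,4,8}
'c' @ 1: {5,6}
'd' @ 2: {1,3,4,7}  (accept∈set)
'b' @ 3: {5,6}
'd' @ 4: {1,3,4,7}  (accept∈set)
final: {1,3,4,7}; accept 1 in set

Answer: ACCEPT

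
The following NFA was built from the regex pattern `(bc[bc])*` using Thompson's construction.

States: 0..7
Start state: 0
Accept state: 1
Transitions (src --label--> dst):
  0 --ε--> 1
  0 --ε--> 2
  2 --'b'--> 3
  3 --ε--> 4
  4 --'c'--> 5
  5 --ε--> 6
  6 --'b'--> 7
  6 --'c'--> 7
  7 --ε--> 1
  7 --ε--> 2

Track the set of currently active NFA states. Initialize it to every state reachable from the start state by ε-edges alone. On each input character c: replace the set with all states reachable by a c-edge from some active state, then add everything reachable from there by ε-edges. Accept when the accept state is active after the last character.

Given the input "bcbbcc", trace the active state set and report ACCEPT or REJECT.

initial (ε-close {0}): {0,1,2}
'b' @ 1: {3,4}
'c' @ 2: {5,6}
'b' @ 3: {1,2,7}  ✓accept
'b' @ 4: {3,4}
'c' @ 5: {5,6}
'c' @ 6: {1,2,7}  ✓accept
final: {1,2,7}; accept 1 in set

Answer: ACCEPT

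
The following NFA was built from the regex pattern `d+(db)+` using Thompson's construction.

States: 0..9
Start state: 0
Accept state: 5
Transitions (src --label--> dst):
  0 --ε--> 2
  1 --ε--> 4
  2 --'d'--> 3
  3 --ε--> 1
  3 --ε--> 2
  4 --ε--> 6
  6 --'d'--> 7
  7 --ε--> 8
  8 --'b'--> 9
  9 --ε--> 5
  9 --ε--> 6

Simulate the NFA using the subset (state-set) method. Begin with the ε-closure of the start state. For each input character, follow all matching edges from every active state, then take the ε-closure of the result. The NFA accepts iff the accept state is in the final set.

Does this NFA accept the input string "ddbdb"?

initial (ε-close {0}): {0,2}
'd' @ 1: {1,2,3,4,6}
'd' @ 2: {1,2,3,4,6,7,8}
'b' @ 3: {5,6,9}  [accepting]
'd' @ 4: {7,8}
'b' @ 5: {5,6,9}  [accepting]
after full input: {5,6,9}  (accept=5 in)

Answer: ACCEPT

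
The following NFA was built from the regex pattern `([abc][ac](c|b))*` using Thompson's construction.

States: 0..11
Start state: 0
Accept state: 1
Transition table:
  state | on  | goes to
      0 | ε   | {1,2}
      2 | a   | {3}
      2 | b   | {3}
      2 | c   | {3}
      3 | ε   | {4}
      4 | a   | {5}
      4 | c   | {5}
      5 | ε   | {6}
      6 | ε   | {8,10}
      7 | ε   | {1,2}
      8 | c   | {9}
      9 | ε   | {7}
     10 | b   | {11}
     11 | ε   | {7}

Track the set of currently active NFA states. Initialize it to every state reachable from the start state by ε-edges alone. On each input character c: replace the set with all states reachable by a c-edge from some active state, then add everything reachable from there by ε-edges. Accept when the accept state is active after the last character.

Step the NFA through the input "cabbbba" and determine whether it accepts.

start: ε-closure({0}) = {0,1,2}
'c' @ 1: {3,4}
'a' @ 2: {5,6,8,10}
'b' @ 3: {1,2,7,11}  (accept∈set)
'b' @ 4: {3,4}
'b' @ 5: {}  — no active states
rest 'ba' ignored (set empty)
final: {}; accept 1 not in set

Answer: REJECT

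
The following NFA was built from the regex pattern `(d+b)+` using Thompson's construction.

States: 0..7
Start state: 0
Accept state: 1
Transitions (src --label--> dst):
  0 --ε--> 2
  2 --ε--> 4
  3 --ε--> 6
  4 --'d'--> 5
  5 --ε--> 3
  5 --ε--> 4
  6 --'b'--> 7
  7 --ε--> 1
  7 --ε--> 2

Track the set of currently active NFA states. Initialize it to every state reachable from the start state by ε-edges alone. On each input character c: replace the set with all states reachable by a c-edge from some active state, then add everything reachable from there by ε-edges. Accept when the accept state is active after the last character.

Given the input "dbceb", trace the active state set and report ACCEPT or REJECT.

Answer: REJECT

Derivation:
S₀ = ε-closure({0}) = {0,2,4}
'd' @ 1: {3,4,5,6}
'b' @ 2: {1,2,4,7}  (accept∈set)
'c' @ 3: {}  — state set empty
rest 'eb' ignored (set empty)
end set {} — state 1 not in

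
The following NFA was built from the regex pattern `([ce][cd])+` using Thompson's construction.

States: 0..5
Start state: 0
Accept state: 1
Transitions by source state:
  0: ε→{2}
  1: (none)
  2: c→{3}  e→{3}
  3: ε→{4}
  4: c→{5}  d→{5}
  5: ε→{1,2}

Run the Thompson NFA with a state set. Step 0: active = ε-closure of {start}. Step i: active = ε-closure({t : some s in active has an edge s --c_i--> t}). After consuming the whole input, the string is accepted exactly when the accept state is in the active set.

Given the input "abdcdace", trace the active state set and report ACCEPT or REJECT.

initial (ε-close {0}): {0,2}
'a' @ 1: {}  — no active states
rest 'bdcdace' ignored (set empty)
after full input: {}  (accept=1 not in)

Answer: REJECT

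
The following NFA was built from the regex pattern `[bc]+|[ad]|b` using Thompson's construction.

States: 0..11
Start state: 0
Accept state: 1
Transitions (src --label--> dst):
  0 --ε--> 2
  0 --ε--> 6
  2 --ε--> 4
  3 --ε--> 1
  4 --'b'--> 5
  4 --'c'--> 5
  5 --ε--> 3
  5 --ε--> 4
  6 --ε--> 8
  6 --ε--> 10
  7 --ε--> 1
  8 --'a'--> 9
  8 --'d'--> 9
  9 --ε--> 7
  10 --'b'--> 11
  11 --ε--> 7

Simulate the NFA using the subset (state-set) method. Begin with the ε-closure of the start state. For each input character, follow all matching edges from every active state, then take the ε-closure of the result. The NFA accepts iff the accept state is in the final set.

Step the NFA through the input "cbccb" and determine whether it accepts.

Answer: ACCEPT

Trace:
S₀ = ε-closure({0}) = {0,2,4,6,8,10}
'c' @ 1: {1,3,4,5}  ✓accept
'b' @ 2: {1,3,4,5}  ✓accept
'c' @ 3: {1,3,4,5}  ✓accept
'c' @ 4: {1,3,4,5}  ✓accept
'b' @ 5: {1,3,4,5}  ✓accept
final: {1,3,4,5}; accept 1 in set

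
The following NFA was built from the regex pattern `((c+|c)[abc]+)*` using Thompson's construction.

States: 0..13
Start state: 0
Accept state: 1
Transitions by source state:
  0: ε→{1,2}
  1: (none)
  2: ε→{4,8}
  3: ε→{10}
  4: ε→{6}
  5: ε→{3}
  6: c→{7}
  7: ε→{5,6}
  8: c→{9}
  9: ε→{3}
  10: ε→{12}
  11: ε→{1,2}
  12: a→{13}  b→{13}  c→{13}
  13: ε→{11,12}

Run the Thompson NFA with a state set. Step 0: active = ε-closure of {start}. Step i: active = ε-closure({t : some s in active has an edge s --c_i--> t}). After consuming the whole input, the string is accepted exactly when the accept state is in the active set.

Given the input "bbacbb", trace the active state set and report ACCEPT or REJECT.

Answer: REJECT

Derivation:
start: ε-closure({0}) = {0,1,2,4,6,8}
'b' @ 1: {}  — dead — no transitions
rest 'bacbb' ignored (set empty)
final: {}; accept 1 not in set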